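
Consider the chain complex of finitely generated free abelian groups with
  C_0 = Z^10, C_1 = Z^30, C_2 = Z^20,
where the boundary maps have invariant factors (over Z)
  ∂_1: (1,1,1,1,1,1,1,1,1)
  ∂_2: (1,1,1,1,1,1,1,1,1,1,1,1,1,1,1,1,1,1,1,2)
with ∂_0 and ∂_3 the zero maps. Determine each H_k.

H_0 ≅ Z,  H_1 ≅ Z × Z/2,  H_2 = 0.

H_0: b_0 = 10 − 0 − 9 = 1; torsion from ∂_1 factors > 1: none. So H_0 ≅ Z.
H_1: b_1 = 30 − 9 − 20 = 1; torsion from ∂_2 factors > 1: [2]. So H_1 ≅ Z × Z/2.
H_2: b_2 = 20 − 20 − 0 = 0; torsion from ∂_3 factors > 1: none. So H_2 ≅ 0.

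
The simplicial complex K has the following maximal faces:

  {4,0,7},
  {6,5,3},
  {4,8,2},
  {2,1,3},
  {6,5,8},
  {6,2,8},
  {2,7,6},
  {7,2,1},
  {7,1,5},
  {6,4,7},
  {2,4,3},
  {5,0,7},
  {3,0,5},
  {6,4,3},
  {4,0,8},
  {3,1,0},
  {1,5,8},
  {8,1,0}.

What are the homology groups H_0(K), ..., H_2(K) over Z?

Take the total order 0 < 1 < 2 < 3 < 4 < 5 < 6 < 7 < 8 on the vertex set. Then K (dimension 2) consists of the simplices:

  0-simplices (9): [0], [1], [2], [3], [4], [5], [6], [7], [8]
  1-simplices (27): (27 of them)
  2-simplices (18): [0,1,3], [0,1,8], [0,3,5], [0,4,7], [0,4,8], [0,5,7], [1,2,3], [1,2,7], [1,5,7], [1,5,8], [2,3,4], [2,4,8], [2,6,7], [2,6,8], [3,4,6], [3,5,6], [4,6,7], [5,6,8]

so the chain groups are C_0 ≅ Z^9, C_1 ≅ Z^27, C_2 ≅ Z^18.

∂_1: C_1 → C_0 is given by ∂[p,q] = [q] − [p]. For instance
  ∂[2,7] = [7] − [2].
As a 9×27 matrix over Z this has rank 8, with invariant factors (1,1,1,1,1,1,1,1).

The boundary map ∂_2: C_2 → C_1 acts by ∂[p,q,r] = [q,r] − [p,r] + [p,q]. For instance
  ∂[1,2,7] = [2,7] − [1,7] + [1,2],
  ∂[3,5,6] = [5,6] − [3,6] + [3,5].
This gives a 27×18 integer matrix of rank 18; reducing to Smith normal form yields diagonal entries (1,1,1,1,1,1,1,1,1,1,1,1,1,1,1,1,1,2).

Reading off H_k = ker ∂_k / im ∂_{k+1}:

  H_0: rank C_0 − rank ∂_1 = 9 − 8 = 1, and the invariant factors of ∂_1 are all 1, so H_0 = Z.
  H_1: rank ker ∂_1 − rank ∂_2 = (27 − 8) − 18 = 1, and ∂_2 has invariant factor 2 > 1, so H_1 = Z ⊕ Z/2Z.
  H_2: rank ker ∂_2 − rank ∂_3 = (18 − 18) − 0 = 0, and there is no ∂_3, so H_2 = 0.

As a check, the Euler characteristic is 9 − 27 + 18 = 0, which agrees with 1 − 1 + 0 = 0.

H_0 = Z,  H_1 = Z ⊕ Z/2Z,  H_2 = 0.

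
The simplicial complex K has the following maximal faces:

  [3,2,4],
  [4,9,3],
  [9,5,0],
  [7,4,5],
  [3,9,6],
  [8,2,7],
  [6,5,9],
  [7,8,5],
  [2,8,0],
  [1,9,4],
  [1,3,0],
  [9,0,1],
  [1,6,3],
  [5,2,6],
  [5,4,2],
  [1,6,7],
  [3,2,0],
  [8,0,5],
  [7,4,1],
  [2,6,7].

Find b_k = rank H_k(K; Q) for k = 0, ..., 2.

We work with the vertex ordering 0 < 1 < 2 < 3 < 4 < 5 < 6 < 7 < 8 < 9. The simplices of K, each written with vertices in increasing order, are:

  0-simplices (10): [0], [1], [2], [3], [4], [5], [6], [7], [8], [9]
  1-simplices (30): (30 of them)
  2-simplices (20): (20 of them)

giving chain groups C_0 ≅ Z^10, C_1 ≅ Z^30, C_2 ≅ Z^20.

∂_1: C_1 → C_0 maps an edge to its endpoints' difference, ∂[p,q] = q − p. For instance
  ∂[3,9] = [9] − [3].
The 10×30 boundary matrix has rank 9 and Smith normal form diag(1,1,1,1,1,1,1,1,1).

The boundary map ∂_2: C_2 → C_1 maps a triangle to the signed sum of its edges. For instance
  ∂[1,3,6] = [3,6] − [1,6] + [1,3],
  ∂[0,5,8] = [5,8] − [0,8] + [0,5].
As a 30×20 matrix over Z this has rank 20, with invariant factors (1,1,1,1,1,1,1,1,1,1,1,1,1,1,1,1,1,1,1,2).

Computing H_k = (kernel of ∂_k) / (image of ∂_{k+1}):

  H_0: rank C_0 − rank ∂_1 = 10 − 9 = 1, and the invariant factors of ∂_1 are all 1, so H_0 ≅ Z.
  H_1: rank ker ∂_1 − rank ∂_2 = (30 − 9) − 20 = 1, and ∂_2 has invariant factor 2 > 1, so H_1 ≅ Z ⊕ Z/2Z.
  H_2: rank ker ∂_2 − rank ∂_3 = (20 − 20) − 0 = 0, and there is no ∂_3, so H_2 ≅ 0.

Hence the Betti numbers are b_0 = 1, b_1 = 1, b_2 = 0.

b_0 = 1, b_1 = 1, b_2 = 0.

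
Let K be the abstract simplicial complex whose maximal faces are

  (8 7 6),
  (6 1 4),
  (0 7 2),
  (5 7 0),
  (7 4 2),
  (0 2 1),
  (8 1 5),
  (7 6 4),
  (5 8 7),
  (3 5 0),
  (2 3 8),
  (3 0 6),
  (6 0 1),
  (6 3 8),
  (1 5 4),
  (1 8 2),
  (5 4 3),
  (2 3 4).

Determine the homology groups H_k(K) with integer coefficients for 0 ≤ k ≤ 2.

H_0 ≅ Z,  H_1 ≅ Z^2,  H_2 ≅ Z.

Order the vertices as 0 < 1 < 2 < 3 < 4 < 5 < 6 < 7 < 8. Listing each simplex with vertices in this order, K has dimension 2 with simplices:

  0-simplices (9): [0], [1], [2], [3], [4], [5], [6], [7], [8]
  1-simplices (27): (27 of them)
  2-simplices (18): [0,1,2], [0,1,6], [0,2,7], [0,3,5], [0,3,6], [0,5,7], [1,2,8], [1,4,5], [1,4,6], [1,5,8], [2,3,4], [2,3,8], [2,4,7], [3,4,5], [3,6,8], [4,6,7], [5,7,8], [6,7,8]

giving chain groups C_0 ≅ Z^9, C_1 ≅ Z^27, C_2 ≅ Z^18.

Boundary ∂_1: C_1 → C_0 sends each edge [p,q] (with p < q) to q − p.
This gives a 9×27 integer matrix of rank 8; reducing to Smith normal form yields diagonal entries (1,1,1,1,1,1,1,1).

Boundary ∂_2: C_2 → C_1 acts by ∂[p,q,r] = [q,r] − [p,r] + [p,q]. For instance
  ∂[0,3,6] = [3,6] − [0,6] + [0,3],
  ∂[4,6,7] = [6,7] − [4,7] + [4,6].
This gives a 27×18 integer matrix of rank 17; reducing to Smith normal form yields diagonal entries (1,1,1,1,1,1,1,1,1,1,1,1,1,1,1,1,1).

Now H_k = ker ∂_k / im ∂_{k+1}, so:

  H_0: rank C_0 − rank ∂_1 = 9 − 8 = 1, and the invariant factors of ∂_1 are all 1, so H_0 ≅ Z.
  H_1: rank ker ∂_1 − rank ∂_2 = (27 − 8) − 17 = 2, and the invariant factors of ∂_2 are all 1, so H_1 ≅ Z^2.
  H_2: rank ker ∂_2 − rank ∂_3 = (18 − 17) − 0 = 1, and there is no ∂_3, so H_2 ≅ Z.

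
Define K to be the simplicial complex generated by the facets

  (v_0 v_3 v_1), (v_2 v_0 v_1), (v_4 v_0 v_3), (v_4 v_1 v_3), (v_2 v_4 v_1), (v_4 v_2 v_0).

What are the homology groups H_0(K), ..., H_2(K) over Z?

H_0 ≅ Z,  H_1 = 0,  H_2 ≅ Z.

K has 5 vertices, 9 edges, 6 triangles.
rank ∂_0 = 0, rank ∂_1 = 4 ⇒ b_0 = 5 − 0 − 4 = 1; all invariant factors of ∂_1 are 1 so no torsion. So H_0 ≅ Z.
rank ∂_1 = 4, rank ∂_2 = 5 ⇒ b_1 = 9 − 4 − 5 = 0; all invariant factors of ∂_2 are 1 so no torsion. So H_1 ≅ 0.
rank ∂_2 = 5, rank ∂_3 = 0 ⇒ b_2 = 6 − 5 − 0 = 1. So H_2 ≅ Z.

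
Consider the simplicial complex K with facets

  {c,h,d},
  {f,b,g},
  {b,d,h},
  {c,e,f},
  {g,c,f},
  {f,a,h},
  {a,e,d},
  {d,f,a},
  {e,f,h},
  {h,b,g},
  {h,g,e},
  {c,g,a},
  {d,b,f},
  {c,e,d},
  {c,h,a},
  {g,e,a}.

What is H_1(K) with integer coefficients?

H_1 = Z^2.

Order the vertices as a < b < c < d < e < f < g < h. Listing each simplex with vertices in this order, K has dimension 2 with simplices:

  0-simplices (8): a, b, c, d, e, f, g, h
  1-simplices (24): ac, ad, ae, af, ag, ah, bd, bf, bg, bh, cd, ce, cf, cg, ch, de, df, dh, ef, eg, eh, fg, fh, gh
  2-simplices (16): acg, ach, ade, adf, aeg, afh, bdf, bdh, bfg, bgh, cde, cdh, cef, cfg, efh, egh

giving chain groups C_0 ≅ Z^8, C_1 ≅ Z^24, C_2 ≅ Z^16.

The boundary map ∂_1: C_1 → C_0 is given by ∂[p,q] = [q] − [p].
This gives a 8×24 integer matrix of rank 7; reducing to Smith normal form yields diagonal entries (1,1,1,1,1,1,1).

∂_2: C_2 → C_1 sends each 2-simplex [p,q,r] to [q,r] − [p,r] + [p,q]. For instance
  ∂cfg = fg − cg + cf,
  ∂efh = fh − eh + ef.
This gives a 24×16 integer matrix of rank 15; reducing to Smith normal form yields diagonal entries (1,1,1,1,1,1,1,1,1,1,1,1,1,1,1).

Computing H_k = (kernel of ∂_k) / (image of ∂_{k+1}):

  H_1: rank ker ∂_1 − rank ∂_2 = (24 − 7) − 15 = 2, and the invariant factors of ∂_2 are all 1, so H_1 = Z^2.

(K is a triangulation of the torus T^2.)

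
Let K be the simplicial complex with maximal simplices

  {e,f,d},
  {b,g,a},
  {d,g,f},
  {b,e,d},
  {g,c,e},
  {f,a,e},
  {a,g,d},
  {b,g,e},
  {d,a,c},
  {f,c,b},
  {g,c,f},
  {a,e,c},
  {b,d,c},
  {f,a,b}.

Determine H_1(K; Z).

H_1 ≅ Z^2.

We work with the vertex ordering a < b < c < d < e < f < g. The simplices of K, each written with vertices in increasing order, are:

  0-simplices (7): a, b, c, d, e, f, g
  1-simplices (21): ab, ac, ad, ae, af, ag, bc, bd, be, bf, bg, cd, ce, cf, cg, de, df, dg, ef, eg, fg
  2-simplices (14): abf, abg, acd, ace, adg, aef, bcd, bcf, bde, beg, ceg, cfg, def, dfg

giving chain groups C_0 ≅ Z^7, C_1 ≅ Z^21, C_2 ≅ Z^14.

∂_1: C_1 → C_0 is given by ∂[p,q] = [q] − [p].
This gives a 7×21 integer matrix of rank 6; reducing to Smith normal form yields diagonal entries (1,1,1,1,1,1).

The boundary map ∂_2: C_2 → C_1 maps a triangle to the signed sum of its edges. For instance
  ∂bde = de − be + bd,
  ∂dfg = fg − dg + df.
The resulting 21×14 matrix has rank 13, and its Smith normal form has invariant factors (1,1,1,1,1,1,1,1,1,1,1,1,1).

Now H_k = ker ∂_k / im ∂_{k+1}, so:

  H_1: rank ker ∂_1 − rank ∂_2 = (21 − 6) − 13 = 2, and the invariant factors of ∂_2 are all 1, so H_1 ≅ Z^2.

(K is a triangulation of the torus T^2.)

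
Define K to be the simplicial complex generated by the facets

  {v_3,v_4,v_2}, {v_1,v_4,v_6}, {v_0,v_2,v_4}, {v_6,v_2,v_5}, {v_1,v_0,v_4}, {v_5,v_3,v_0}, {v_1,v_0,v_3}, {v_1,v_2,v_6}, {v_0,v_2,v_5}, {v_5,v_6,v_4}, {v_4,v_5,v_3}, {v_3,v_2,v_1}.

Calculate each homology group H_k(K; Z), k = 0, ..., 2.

H_0 = Z,  H_1 = Z/2Z,  H_2 = 0.

Order the vertices as v_0 < v_1 < v_2 < v_3 < v_4 < v_5 < v_6. Listing each simplex with vertices in this order, K has dimension 2 with simplices:

  0-simplices (7): [v_0], [v_1], [v_2], [v_3], [v_4], [v_5], [v_6]
  1-simplices (18): (18 of them)
  2-simplices (12): (12 of them)

Hence C_0 ≅ Z^7, C_1 ≅ Z^18, C_2 ≅ Z^12.

∂_1: C_1 → C_0 is given by ∂[p,q] = [q] − [p].
The resulting 7×18 matrix has rank 6, and its Smith normal form has invariant factors (1,1,1,1,1,1).

Boundary ∂_2: C_2 → C_1 acts by ∂[p,q,r] = [q,r] − [p,r] + [p,q]. For instance
  ∂[v_2,v_5,v_6] = [v_5,v_6] − [v_2,v_6] + [v_2,v_5],
  ∂[v_3,v_4,v_5] = [v_4,v_5] − [v_3,v_5] + [v_3,v_4].
As a 18×12 matrix over Z this has rank 12, with invariant factors (1,1,1,1,1,1,1,1,1,1,1,2).

Reading off H_k = ker ∂_k / im ∂_{k+1}:

  H_0: rank C_0 − rank ∂_1 = 7 − 6 = 1, and the invariant factors of ∂_1 are all 1, so H_0 ≅ Z.
  H_1: rank ker ∂_1 − rank ∂_2 = (18 − 6) − 12 = 0, and ∂_2 has invariant factor 2 > 1, so H_1 ≅ Z/2Z.
  H_2: rank ker ∂_2 − rank ∂_3 = (12 − 12) − 0 = 0, and there is no ∂_3, so H_2 ≅ 0.

As a check, the Euler characteristic is 7 − 18 + 12 = 1, which agrees with 1 − 0 + 0 = 1.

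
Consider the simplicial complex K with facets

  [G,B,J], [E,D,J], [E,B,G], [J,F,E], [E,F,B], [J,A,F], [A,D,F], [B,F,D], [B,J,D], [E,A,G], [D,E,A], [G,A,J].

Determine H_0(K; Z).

We work with the vertex ordering A < B < D < E < F < G < J. The simplices of K, each written with vertices in increasing order, are:

  0-simplices (7): A, B, D, E, F, G, J
  1-simplices (18): AD, AE, AF, AG, AJ, BD, BE, BF, BG, BJ, DE, DF, DJ, EF, EG, EJ, FJ, GJ
  2-simplices (12): ADE, ADF, AEG, AFJ, AGJ, BDF, BDJ, BEF, BEG, BGJ, DEJ, EFJ

Hence C_0 ≅ Z^7, C_1 ≅ Z^18, C_2 ≅ Z^12.

Boundary ∂_1: C_1 → C_0 maps an edge to its endpoints' difference, ∂[p,q] = q − p.
The 7×18 boundary matrix has rank 6 and Smith normal form diag(1,1,1,1,1,1).

The boundary map ∂_2: C_2 → C_1 acts by ∂[p,q,r] = [q,r] − [p,r] + [p,q]. For instance
  ∂ADE = DE − AE + AD,
  ∂ADF = DF − AF + AD.
As a 18×12 matrix over Z this has rank 12, with invariant factors (1,1,1,1,1,1,1,1,1,1,1,2).

Now H_k = ker ∂_k / im ∂_{k+1}, so:

  H_0: rank C_0 − rank ∂_1 = 7 − 6 = 1, and the invariant factors of ∂_1 are all 1, so H_0 = Z.

(K is a triangulation of the real projective plane RP^2.)

H_0 = Z.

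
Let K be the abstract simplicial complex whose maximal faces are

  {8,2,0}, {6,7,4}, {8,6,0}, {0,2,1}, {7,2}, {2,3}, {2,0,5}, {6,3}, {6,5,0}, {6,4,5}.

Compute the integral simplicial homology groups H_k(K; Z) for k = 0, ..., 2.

We work with the vertex ordering 0 < 1 < 2 < 3 < 4 < 5 < 6 < 7 < 8. The simplices of K, each written with vertices in increasing order, are:

  0-simplices (9): [0], [1], [2], [3], [4], [5], [6], [7], [8]
  1-simplices (17): [0,1], [0,2], [0,5], [0,6], [0,8], [1,2], [2,3], [2,5], [2,7], [2,8], [3,6], [4,5], [4,6], [4,7], [5,6], [6,7], [6,8]
  2-simplices (7): [0,1,2], [0,2,5], [0,2,8], [0,5,6], [0,6,8], [4,5,6], [4,6,7]

giving chain groups C_0 ≅ Z^9, C_1 ≅ Z^17, C_2 ≅ Z^7.

The boundary map ∂_1: C_1 → C_0 maps an edge to its endpoints' difference, ∂[p,q] = q − p.
This gives a 9×17 integer matrix of rank 8; reducing to Smith normal form yields diagonal entries (1,1,1,1,1,1,1,1).

Boundary ∂_2: C_2 → C_1 acts by ∂[p,q,r] = [q,r] − [p,r] + [p,q]. For instance
  ∂[0,2,5] = [2,5] − [0,5] + [0,2],
  ∂[0,1,2] = [1,2] − [0,2] + [0,1].
The resulting 17×7 matrix has rank 7, and its Smith normal form has invariant factors (1,1,1,1,1,1,1).

From H_k ≅ ker(∂_k) / im(∂_{k+1}) we obtain:

  H_0: rank C_0 − rank ∂_1 = 9 − 8 = 1, and the invariant factors of ∂_1 are all 1, so H_0 ≅ Z.
  H_1: rank ker ∂_1 − rank ∂_2 = (17 − 8) − 7 = 2, and the invariant factors of ∂_2 are all 1, so H_1 ≅ Z^2.
  H_2: rank ker ∂_2 − rank ∂_3 = (7 − 7) − 0 = 0, and there is no ∂_3, so H_2 ≅ 0.

As a check, the Euler characteristic is 9 − 17 + 7 = -1, which agrees with 1 − 2 + 0 = -1.

H_0 ≅ Z,  H_1 ≅ Z^2,  H_2 = 0.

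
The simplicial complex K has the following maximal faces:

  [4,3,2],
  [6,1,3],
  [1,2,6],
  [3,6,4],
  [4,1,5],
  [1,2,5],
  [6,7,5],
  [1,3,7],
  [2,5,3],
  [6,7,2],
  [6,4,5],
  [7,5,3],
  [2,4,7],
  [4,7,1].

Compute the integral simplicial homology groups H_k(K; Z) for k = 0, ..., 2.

Fix the vertex order 1 < 2 < 3 < 4 < 5 < 6 < 7 and write every simplex with vertices in increasing order. Then dim K = 2 and the simplices of K are:

  0-simplices (7): [1], [2], [3], [4], [5], [6], [7]
  1-simplices (21): [1,2], [1,3], [1,4], [1,5], [1,6], [1,7], [2,3], [2,4], [2,5], [2,6], [2,7], [3,4], [3,5], [3,6], [3,7], [4,5], [4,6], [4,7], [5,6], [5,7], [6,7]
  2-simplices (14): [1,2,5], [1,2,6], [1,3,6], [1,3,7], [1,4,5], [1,4,7], [2,3,4], [2,3,5], [2,4,7], [2,6,7], [3,4,6], [3,5,7], [4,5,6], [5,6,7]

Hence C_0 ≅ Z^7, C_1 ≅ Z^21, C_2 ≅ Z^14.

The boundary map ∂_1: C_1 → C_0 maps an edge to its endpoints' difference, ∂[p,q] = q − p. For instance
  ∂[2,5] = [5] − [2].
As a 7×21 matrix over Z this has rank 6, with invariant factors (1,1,1,1,1,1).

The boundary map ∂_2: C_2 → C_1 maps a triangle to the signed sum of its edges. For instance
  ∂[1,3,6] = [3,6] − [1,6] + [1,3],
  ∂[2,3,4] = [3,4] − [2,4] + [2,3].
As a 21×14 matrix over Z this has rank 13, with invariant factors (1,1,1,1,1,1,1,1,1,1,1,1,1).

Now H_k = ker ∂_k / im ∂_{k+1}, so:

  H_0: rank C_0 − rank ∂_1 = 7 − 6 = 1, and the invariant factors of ∂_1 are all 1, so H_0 = Z.
  H_1: rank ker ∂_1 − rank ∂_2 = (21 − 6) − 13 = 2, and the invariant factors of ∂_2 are all 1, so H_1 = Z^2.
  H_2: rank ker ∂_2 − rank ∂_3 = (14 − 13) − 0 = 1, and there is no ∂_3, so H_2 = Z.

As a check, the Euler characteristic is 7 − 21 + 14 = 0, which agrees with 1 − 2 + 1 = 0.
(K is a triangulation of the torus T^2.)

H_0 = Z,  H_1 = Z^2,  H_2 = Z.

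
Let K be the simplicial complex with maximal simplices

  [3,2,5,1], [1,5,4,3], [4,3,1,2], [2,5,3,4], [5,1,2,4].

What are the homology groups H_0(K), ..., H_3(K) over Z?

H_0 ≅ Z,  H_1 = 0,  H_2 = 0,  H_3 ≅ Z.

Fix the vertex order 1 < 2 < 3 < 4 < 5 and write every simplex with vertices in increasing order. Then dim K = 3 and the simplices of K are:

  0-simplices (5): [1], [2], [3], [4], [5]
  1-simplices (10): [1,2], [1,3], [1,4], [1,5], [2,3], [2,4], [2,5], [3,4], [3,5], [4,5]
  2-simplices (10): [1,2,3], [1,2,4], [1,2,5], [1,3,4], [1,3,5], [1,4,5], [2,3,4], [2,3,5], [2,4,5], [3,4,5]
  3-simplices (5): [1,2,3,4], [1,2,3,5], [1,2,4,5], [1,3,4,5], [2,3,4,5]

Hence C_0 ≅ Z^5, C_1 ≅ Z^10, C_2 ≅ Z^10, C_3 ≅ Z^5.

∂_1: C_1 → C_0 sends each edge [p,q] (with p < q) to q − p.
The resulting 5×10 matrix has rank 4, and its Smith normal form has invariant factors (1,1,1,1).

The boundary map ∂_2: C_2 → C_1 acts by ∂[p,q,r] = [q,r] − [p,r] + [p,q]. For instance
  ∂[1,2,5] = [2,5] − [1,5] + [1,2],
  ∂[1,2,4] = [2,4] − [1,4] + [1,2].
This gives a 10×10 integer matrix of rank 6; reducing to Smith normal form yields diagonal entries (1,1,1,1,1,1).

The boundary map ∂_3: C_3 → C_2 sends each 3-simplex σ to the alternating sum Σ_i (−1)^i (σ with its i-th vertex removed). For instance
  ∂[1,3,4,5] = [3,4,5] − [1,4,5] + [1,3,5] − [1,3,4],
  ∂[1,2,3,4] = [2,3,4] − [1,3,4] + [1,2,4] − [1,2,3].
This gives a 10×5 integer matrix of rank 4; reducing to Smith normal form yields diagonal entries (1,1,1,1).

From H_k ≅ ker(∂_k) / im(∂_{k+1}) we obtain:

  H_0: rank C_0 − rank ∂_1 = 5 − 4 = 1, and the invariant factors of ∂_1 are all 1, so H_0 ≅ Z.
  H_1: rank ker ∂_1 − rank ∂_2 = (10 − 4) − 6 = 0, and the invariant factors of ∂_2 are all 1, so H_1 ≅ 0.
  H_2: rank ker ∂_2 − rank ∂_3 = (10 − 6) − 4 = 0, and the invariant factors of ∂_3 are all 1, so H_2 ≅ 0.
  H_3: rank ker ∂_3 − rank ∂_4 = (5 − 4) − 0 = 1, and there is no ∂_4, so H_3 ≅ Z.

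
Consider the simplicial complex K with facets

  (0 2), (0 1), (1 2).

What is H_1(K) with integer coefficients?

Order the vertices as 0 < 1 < 2. Listing each simplex with vertices in this order, K has dimension 1 with simplices:

  0-simplices (3): [0], [1], [2]
  1-simplices (3): [0,1], [0,2], [1,2]

Hence C_0 ≅ Z^3, C_1 ≅ Z^3.

The boundary map ∂_1: C_1 → C_0 sends each edge [p,q] (with p < q) to q − p. For instance
  ∂[1,2] = [2] − [1].
As a 3×3 matrix over Z this has rank 2, with invariant factors (1,1).

Computing H_k = (kernel of ∂_k) / (image of ∂_{k+1}):

  H_1: rank ker ∂_1 − rank ∂_2 = (3 − 2) − 0 = 1, and there is no ∂_2, so H_1 = Z.

(K is a triangulation of the circle S^1.)

H_1 = Z.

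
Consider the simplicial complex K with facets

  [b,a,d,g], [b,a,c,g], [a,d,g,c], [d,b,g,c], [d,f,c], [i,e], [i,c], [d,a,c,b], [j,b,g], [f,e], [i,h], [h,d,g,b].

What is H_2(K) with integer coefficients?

H_2 = 0.

Fix the vertex order a < b < c < d < e < f < g < h < i < j and write every simplex with vertices in increasing order. Then dim K = 3 and the simplices of K are:

  0-simplices (10): a, b, c, d, e, f, g, h, i, j
  1-simplices (21): ab, ac, ad, ag, bc, bd, bg, bh, bj, cd, cf, cg, ci, df, dg, dh, ef, ei, gh, gj, hi
  2-simplices (15): abc, abd, abg, acd, acg, adg, bcd, bcg, bdg, bdh, bgh, bgj, cdf, cdg, dgh
  3-simplices (6): abcd, abcg, abdg, acdg, bcdg, bdgh

Hence C_0 ≅ Z^10, C_1 ≅ Z^21, C_2 ≅ Z^15, C_3 ≅ Z^6.

Boundary ∂_1: C_1 → C_0 maps an edge to its endpoints' difference, ∂[p,q] = q − p. For instance
  ∂ab = b − a.
The 10×21 boundary matrix has rank 9 and Smith normal form diag(1,1,1,1,1,1,1,1,1).

∂_2: C_2 → C_1 sends each 2-simplex [p,q,r] to [q,r] − [p,r] + [p,q]. For instance
  ∂bcd = cd − bd + bc,
  ∂bdg = dg − bg + bd.
The 21×15 boundary matrix has rank 10 and Smith normal form diag(1,1,1,1,1,1,1,1,1,1).

∂_3: C_3 → C_2 sends each 3-simplex σ to the alternating sum Σ_i (−1)^i (σ with its i-th vertex removed). For instance
  ∂abdg = bdg − adg + abg − abd,
  ∂abcd = bcd − acd + abd − abc.
The resulting 15×6 matrix has rank 5, and its Smith normal form has invariant factors (1,1,1,1,1).

From H_k ≅ ker(∂_k) / im(∂_{k+1}) we obtain:

  H_2: rank ker ∂_2 − rank ∂_3 = (15 − 10) − 5 = 0, and the invariant factors of ∂_3 are all 1, so H_2 = 0.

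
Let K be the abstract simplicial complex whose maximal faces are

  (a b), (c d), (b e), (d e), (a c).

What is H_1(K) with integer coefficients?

Order the vertices as a < b < c < d < e. Listing each simplex with vertices in this order, K has dimension 1 with simplices:

  0-simplices (5): a, b, c, d, e
  1-simplices (5): ab, ac, be, cd, de

Hence C_0 ≅ Z^5, C_1 ≅ Z^5.

Boundary ∂_1: C_1 → C_0 is given by ∂[p,q] = [q] − [p].
The resulting 5×5 matrix has rank 4, and its Smith normal form has invariant factors (1,1,1,1).

Now H_k = ker ∂_k / im ∂_{k+1}, so:

  H_1: rank ker ∂_1 − rank ∂_2 = (5 − 4) − 0 = 1, and there is no ∂_2, so H_1 ≅ Z.

(K is a triangulation of the circle S^1.)

H_1 ≅ Z.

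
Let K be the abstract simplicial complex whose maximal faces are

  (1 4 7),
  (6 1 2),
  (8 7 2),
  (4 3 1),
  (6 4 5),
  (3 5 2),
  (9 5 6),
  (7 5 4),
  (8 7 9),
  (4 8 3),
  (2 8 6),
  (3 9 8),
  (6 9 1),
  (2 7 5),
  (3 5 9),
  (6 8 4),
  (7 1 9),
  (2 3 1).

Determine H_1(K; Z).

Fix the vertex order 1 < 2 < 3 < 4 < 5 < 6 < 7 < 8 < 9 and write every simplex with vertices in increasing order. Then dim K = 2 and the simplices of K are:

  0-simplices (9): [1], [2], [3], [4], [5], [6], [7], [8], [9]
  1-simplices (27): (27 of them)
  2-simplices (18): [1,2,3], [1,2,6], [1,3,4], [1,4,7], [1,6,9], [1,7,9], [2,3,5], [2,5,7], [2,6,8], [2,7,8], [3,4,8], [3,5,9], [3,8,9], [4,5,6], [4,5,7], [4,6,8], [5,6,9], [7,8,9]

so the chain groups are C_0 ≅ Z^9, C_1 ≅ Z^27, C_2 ≅ Z^18.

∂_1: C_1 → C_0 sends each edge [p,q] (with p < q) to q − p. For instance
  ∂[7,9] = [9] − [7].
This gives a 9×27 integer matrix of rank 8; reducing to Smith normal form yields diagonal entries (1,1,1,1,1,1,1,1).

Boundary ∂_2: C_2 → C_1 maps a triangle to the signed sum of its edges. For instance
  ∂[2,5,7] = [5,7] − [2,7] + [2,5],
  ∂[2,7,8] = [7,8] − [2,8] + [2,7].
The resulting 27×18 matrix has rank 17, and its Smith normal form has invariant factors (1,1,1,1,1,1,1,1,1,1,1,1,1,1,1,1,1).

From H_k ≅ ker(∂_k) / im(∂_{k+1}) we obtain:

  H_1: rank ker ∂_1 − rank ∂_2 = (27 − 8) − 17 = 2, and the invariant factors of ∂_2 are all 1, so H_1 ≅ Z^2.

(K is a triangulation of the torus T^2.)

H_1 = Z^2.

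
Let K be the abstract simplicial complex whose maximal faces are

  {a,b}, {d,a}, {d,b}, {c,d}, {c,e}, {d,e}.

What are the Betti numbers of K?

b_0 = 1, b_1 = 2.

K has 5 vertices, 6 edges.
rank ∂_0 = 0, rank ∂_1 = 4 ⇒ b_0 = 5 − 0 − 4 = 1; all invariant factors of ∂_1 are 1 so no torsion. So H_0 = Z.
rank ∂_1 = 4, rank ∂_2 = 0 ⇒ b_1 = 6 − 4 − 0 = 2. So H_1 = Z^2.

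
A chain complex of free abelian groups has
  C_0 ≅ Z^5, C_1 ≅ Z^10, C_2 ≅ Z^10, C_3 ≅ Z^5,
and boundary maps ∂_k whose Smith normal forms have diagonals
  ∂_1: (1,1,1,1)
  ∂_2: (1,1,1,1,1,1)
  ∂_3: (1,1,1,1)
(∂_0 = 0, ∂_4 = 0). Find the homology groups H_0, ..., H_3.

H_0 = Z,  H_1 = 0,  H_2 = 0,  H_3 = Z.

H_0: b_0 = 5 − 0 − 4 = 1; torsion from ∂_1 factors > 1: none. So H_0 = Z.
H_1: b_1 = 10 − 4 − 6 = 0; torsion from ∂_2 factors > 1: none. So H_1 = 0.
H_2: b_2 = 10 − 6 − 4 = 0; torsion from ∂_3 factors > 1: none. So H_2 = 0.
H_3: b_3 = 5 − 4 − 0 = 1; torsion from ∂_4 factors > 1: none. So H_3 = Z.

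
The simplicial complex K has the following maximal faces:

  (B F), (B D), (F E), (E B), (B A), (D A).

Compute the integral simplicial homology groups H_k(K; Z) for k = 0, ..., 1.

H_0 = Z,  H_1 = Z^2.

K has 5 vertices, 6 edges.
rank ∂_0 = 0, rank ∂_1 = 4 ⇒ b_0 = 5 − 0 − 4 = 1; all invariant factors of ∂_1 are 1 so no torsion. So H_0 = Z.
rank ∂_1 = 4, rank ∂_2 = 0 ⇒ b_1 = 6 − 4 − 0 = 2. So H_1 = Z^2.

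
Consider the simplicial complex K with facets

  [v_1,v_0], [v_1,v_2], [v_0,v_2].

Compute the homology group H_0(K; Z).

H_0 = Z.

Fix the vertex order v_0 < v_1 < v_2 and write every simplex with vertices in increasing order. Then dim K = 1 and the simplices of K are:

  0-simplices (3): [v_0], [v_1], [v_2]
  1-simplices (3): [v_0,v_1], [v_0,v_2], [v_1,v_2]

giving chain groups C_0 ≅ Z^3, C_1 ≅ Z^3.

The boundary map ∂_1: C_1 → C_0 is given by ∂[p,q] = [q] − [p].
The resulting 3×3 matrix has rank 2, and its Smith normal form has invariant factors (1,1).

Computing H_k = (kernel of ∂_k) / (image of ∂_{k+1}):

  H_0: rank C_0 − rank ∂_1 = 3 − 2 = 1, and the invariant factors of ∂_1 are all 1, so H_0 = Z.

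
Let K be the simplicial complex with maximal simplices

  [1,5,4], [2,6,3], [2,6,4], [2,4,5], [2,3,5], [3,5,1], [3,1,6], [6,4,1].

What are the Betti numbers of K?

Order the vertices as 1 < 2 < 3 < 4 < 5 < 6. Listing each simplex with vertices in this order, K has dimension 2 with simplices:

  0-simplices (6): [1], [2], [3], [4], [5], [6]
  1-simplices (12): [1,3], [1,4], [1,5], [1,6], [2,3], [2,4], [2,5], [2,6], [3,5], [3,6], [4,5], [4,6]
  2-simplices (8): [1,3,5], [1,3,6], [1,4,5], [1,4,6], [2,3,5], [2,3,6], [2,4,5], [2,4,6]

so the chain groups are C_0 ≅ Z^6, C_1 ≅ Z^12, C_2 ≅ Z^8.

∂_1: C_1 → C_0 is given by ∂[p,q] = [q] − [p]. For instance
  ∂[3,6] = [6] − [3].
The resulting 6×12 matrix has rank 5, and its Smith normal form has invariant factors (1,1,1,1,1).

Boundary ∂_2: C_2 → C_1 maps a triangle to the signed sum of its edges. For instance
  ∂[1,4,5] = [4,5] − [1,5] + [1,4],
  ∂[2,3,5] = [3,5] − [2,5] + [2,3].
This gives a 12×8 integer matrix of rank 7; reducing to Smith normal form yields diagonal entries (1,1,1,1,1,1,1).

Computing H_k = (kernel of ∂_k) / (image of ∂_{k+1}):

  H_0: rank C_0 − rank ∂_1 = 6 − 5 = 1, and the invariant factors of ∂_1 are all 1, so H_0 = Z.
  H_1: rank ker ∂_1 − rank ∂_2 = (12 − 5) − 7 = 0, and the invariant factors of ∂_2 are all 1, so H_1 = 0.
  H_2: rank ker ∂_2 − rank ∂_3 = (8 − 7) − 0 = 1, and there is no ∂_3, so H_2 = Z.

Hence the Betti numbers are b_0 = 1, b_1 = 0, b_2 = 1.

b_0 = 1, b_1 = 0, b_2 = 1.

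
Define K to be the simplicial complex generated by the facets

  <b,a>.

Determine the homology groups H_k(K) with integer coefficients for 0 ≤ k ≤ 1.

H_0 = Z,  H_1 = 0.

We work with the vertex ordering a < b. The simplices of K, each written with vertices in increasing order, are:

  0-simplices (2): a, b
  1-simplices (1): ab

giving chain groups C_0 ≅ Z^2, C_1 ≅ Z^1.

∂_1: C_1 → C_0 maps an edge to its endpoints' difference, ∂[p,q] = q − p. For instance
  ∂ab = b − a.
The resulting 2×1 matrix has rank 1, and its Smith normal form has invariant factors (1).

Now H_k = ker ∂_k / im ∂_{k+1}, so:

  H_0: rank C_0 − rank ∂_1 = 2 − 1 = 1, and the invariant factors of ∂_1 are all 1, so H_0 = Z.
  H_1: rank ker ∂_1 − rank ∂_2 = (1 − 1) − 0 = 0, and there is no ∂_2, so H_1 = 0.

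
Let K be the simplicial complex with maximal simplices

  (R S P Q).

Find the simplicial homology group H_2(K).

H_2 ≅ 0.

Order the vertices as P < Q < R < S. Listing each simplex with vertices in this order, K has dimension 3 with simplices:

  0-simplices (4): P, Q, R, S
  1-simplices (6): PQ, PR, PS, QR, QS, RS
  2-simplices (4): PQR, PQS, PRS, QRS
  3-simplices (1): PQRS

Hence C_0 ≅ Z^4, C_1 ≅ Z^6, C_2 ≅ Z^4, C_3 ≅ Z^1.

∂_1: C_1 → C_0 maps an edge to its endpoints' difference, ∂[p,q] = q − p.
The resulting 4×6 matrix has rank 3, and its Smith normal form has invariant factors (1,1,1).

The boundary map ∂_2: C_2 → C_1 maps a triangle to the signed sum of its edges. For instance
  ∂QRS = RS − QS + QR,
  ∂PQS = QS − PS + PQ.
As a 6×4 matrix over Z this has rank 3, with invariant factors (1,1,1).

Boundary ∂_3: C_3 → C_2 sends each 3-simplex σ to the alternating sum Σ_i (−1)^i (σ with its i-th vertex removed). For instance
  ∂PQRS = QRS − PRS + PQS − PQR.
The 4×1 boundary matrix has rank 1 and Smith normal form diag(1).

Reading off H_k = ker ∂_k / im ∂_{k+1}:

  H_2: rank ker ∂_2 − rank ∂_3 = (4 − 3) − 1 = 0, and the invariant factors of ∂_3 are all 1, so H_2 = 0.

(K is a triangulation of the 3-simplex.)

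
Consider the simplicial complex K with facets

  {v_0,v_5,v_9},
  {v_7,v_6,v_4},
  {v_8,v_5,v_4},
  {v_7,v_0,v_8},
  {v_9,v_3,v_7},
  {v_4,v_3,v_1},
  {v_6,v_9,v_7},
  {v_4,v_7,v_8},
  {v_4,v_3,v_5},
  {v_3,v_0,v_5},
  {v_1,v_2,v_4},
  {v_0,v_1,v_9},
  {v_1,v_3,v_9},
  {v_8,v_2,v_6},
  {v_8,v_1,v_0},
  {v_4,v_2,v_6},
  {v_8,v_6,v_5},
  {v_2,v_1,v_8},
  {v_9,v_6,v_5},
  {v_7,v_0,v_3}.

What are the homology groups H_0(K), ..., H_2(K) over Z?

Fix the vertex order v_0 < v_1 < v_2 < v_3 < v_4 < v_5 < v_6 < v_7 < v_8 < v_9 and write every simplex with vertices in increasing order. Then dim K = 2 and the simplices of K are:

  0-simplices (10): [v_0], [v_1], [v_2], [v_3], [v_4], [v_5], [v_6], [v_7], [v_8], [v_9]
  1-simplices (30): (30 of them)
  2-simplices (20): (20 of them)

so the chain groups are C_0 ≅ Z^10, C_1 ≅ Z^30, C_2 ≅ Z^20.

The boundary map ∂_1: C_1 → C_0 maps an edge to its endpoints' difference, ∂[p,q] = q − p. For instance
  ∂[v_6,v_8] = [v_8] − [v_6].
The resulting 10×30 matrix has rank 9, and its Smith normal form has invariant factors (1,1,1,1,1,1,1,1,1).

∂_2: C_2 → C_1 maps a triangle to the signed sum of its edges. For instance
  ∂[v_0,v_7,v_8] = [v_7,v_8] − [v_0,v_8] + [v_0,v_7],
  ∂[v_1,v_3,v_9] = [v_3,v_9] − [v_1,v_9] + [v_1,v_3].
The resulting 30×20 matrix has rank 20, and its Smith normal form has invariant factors (1,1,1,1,1,1,1,1,1,1,1,1,1,1,1,1,1,1,1,2).

Now H_k = ker ∂_k / im ∂_{k+1}, so:

  H_0: rank C_0 − rank ∂_1 = 10 − 9 = 1, and the invariant factors of ∂_1 are all 1, so H_0 = Z.
  H_1: rank ker ∂_1 − rank ∂_2 = (30 − 9) − 20 = 1, and ∂_2 has invariant factor 2 > 1, so H_1 = Z ⊕ Z/2Z.
  H_2: rank ker ∂_2 − rank ∂_3 = (20 − 20) − 0 = 0, and there is no ∂_3, so H_2 = 0.

As a check, the Euler characteristic is 10 − 30 + 20 = 0, which agrees with 1 − 1 + 0 = 0.
(K is a triangulation of the Klein bottle.)

H_0 ≅ Z,  H_1 ≅ Z ⊕ Z/2Z,  H_2 = 0.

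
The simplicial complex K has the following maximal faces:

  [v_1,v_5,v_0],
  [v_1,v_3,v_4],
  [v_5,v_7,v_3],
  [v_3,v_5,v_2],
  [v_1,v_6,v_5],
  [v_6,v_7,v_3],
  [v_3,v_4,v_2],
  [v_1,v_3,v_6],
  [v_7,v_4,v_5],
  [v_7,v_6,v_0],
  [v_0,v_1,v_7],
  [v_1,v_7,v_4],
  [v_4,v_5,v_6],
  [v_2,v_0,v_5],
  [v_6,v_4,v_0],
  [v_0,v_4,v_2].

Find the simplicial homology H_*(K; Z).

Take the total order v_0 < v_1 < v_2 < v_3 < v_4 < v_5 < v_6 < v_7 on the vertex set. Then K (dimension 2) consists of the simplices:

  0-simplices (8): [v_0], [v_1], [v_2], [v_3], [v_4], [v_5], [v_6], [v_7]
  1-simplices (24): (24 of them)
  2-simplices (16): (16 of them)

so the chain groups are C_0 ≅ Z^8, C_1 ≅ Z^24, C_2 ≅ Z^16.

Boundary ∂_1: C_1 → C_0 is given by ∂[p,q] = [q] − [p]. For instance
  ∂[v_2,v_4] = [v_4] − [v_2].
As a 8×24 matrix over Z this has rank 7, with invariant factors (1,1,1,1,1,1,1).

The boundary map ∂_2: C_2 → C_1 maps a triangle to the signed sum of its edges. For instance
  ∂[v_4,v_5,v_7] = [v_5,v_7] − [v_4,v_7] + [v_4,v_5],
  ∂[v_0,v_2,v_5] = [v_2,v_5] − [v_0,v_5] + [v_0,v_2].
This gives a 24×16 integer matrix of rank 15; reducing to Smith normal form yields diagonal entries (1,1,1,1,1,1,1,1,1,1,1,1,1,1,1).

Computing H_k = (kernel of ∂_k) / (image of ∂_{k+1}):

  H_0: rank C_0 − rank ∂_1 = 8 − 7 = 1, and the invariant factors of ∂_1 are all 1, so H_0 = Z.
  H_1: rank ker ∂_1 − rank ∂_2 = (24 − 7) − 15 = 2, and the invariant factors of ∂_2 are all 1, so H_1 = Z^2.
  H_2: rank ker ∂_2 − rank ∂_3 = (16 − 15) − 0 = 1, and there is no ∂_3, so H_2 = Z.

H_0 ≅ Z,  H_1 ≅ Z^2,  H_2 ≅ Z.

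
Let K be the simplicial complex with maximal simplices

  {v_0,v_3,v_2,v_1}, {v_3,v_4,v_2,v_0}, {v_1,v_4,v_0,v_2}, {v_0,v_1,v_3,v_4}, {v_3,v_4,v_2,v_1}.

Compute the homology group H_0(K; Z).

Take the total order v_0 < v_1 < v_2 < v_3 < v_4 on the vertex set. Then K (dimension 3) consists of the simplices:

  0-simplices (5): [v_0], [v_1], [v_2], [v_3], [v_4]
  1-simplices (10): [v_0,v_1], [v_0,v_2], [v_0,v_3], [v_0,v_4], [v_1,v_2], [v_1,v_3], [v_1,v_4], [v_2,v_3], [v_2,v_4], [v_3,v_4]
  2-simplices (10): [v_0,v_1,v_2], [v_0,v_1,v_3], [v_0,v_1,v_4], [v_0,v_2,v_3], [v_0,v_2,v_4], [v_0,v_3,v_4], [v_1,v_2,v_3], [v_1,v_2,v_4], [v_1,v_3,v_4], [v_2,v_3,v_4]
  3-simplices (5): [v_0,v_1,v_2,v_3], [v_0,v_1,v_2,v_4], [v_0,v_1,v_3,v_4], [v_0,v_2,v_3,v_4], [v_1,v_2,v_3,v_4]

so the chain groups are C_0 ≅ Z^5, C_1 ≅ Z^10, C_2 ≅ Z^10, C_3 ≅ Z^5.

∂_1: C_1 → C_0 is given by ∂[p,q] = [q] − [p].
This gives a 5×10 integer matrix of rank 4; reducing to Smith normal form yields diagonal entries (1,1,1,1).

Boundary ∂_2: C_2 → C_1 maps a triangle to the signed sum of its edges. For instance
  ∂[v_0,v_2,v_3] = [v_2,v_3] − [v_0,v_3] + [v_0,v_2],
  ∂[v_1,v_2,v_3] = [v_2,v_3] − [v_1,v_3] + [v_1,v_2].
The resulting 10×10 matrix has rank 6, and its Smith normal form has invariant factors (1,1,1,1,1,1).

Boundary ∂_3: C_3 → C_2 sends each 3-simplex σ to the alternating sum Σ_i (−1)^i (σ with its i-th vertex removed). For instance
  ∂[v_0,v_1,v_2,v_4] = [v_1,v_2,v_4] − [v_0,v_2,v_4] + [v_0,v_1,v_4] − [v_0,v_1,v_2],
  ∂[v_0,v_2,v_3,v_4] = [v_2,v_3,v_4] − [v_0,v_3,v_4] + [v_0,v_2,v_4] − [v_0,v_2,v_3].
As a 10×5 matrix over Z this has rank 4, with invariant factors (1,1,1,1).

Now H_k = ker ∂_k / im ∂_{k+1}, so:

  H_0: rank C_0 − rank ∂_1 = 5 − 4 = 1, and the invariant factors of ∂_1 are all 1, so H_0 ≅ Z.

H_0 = Z.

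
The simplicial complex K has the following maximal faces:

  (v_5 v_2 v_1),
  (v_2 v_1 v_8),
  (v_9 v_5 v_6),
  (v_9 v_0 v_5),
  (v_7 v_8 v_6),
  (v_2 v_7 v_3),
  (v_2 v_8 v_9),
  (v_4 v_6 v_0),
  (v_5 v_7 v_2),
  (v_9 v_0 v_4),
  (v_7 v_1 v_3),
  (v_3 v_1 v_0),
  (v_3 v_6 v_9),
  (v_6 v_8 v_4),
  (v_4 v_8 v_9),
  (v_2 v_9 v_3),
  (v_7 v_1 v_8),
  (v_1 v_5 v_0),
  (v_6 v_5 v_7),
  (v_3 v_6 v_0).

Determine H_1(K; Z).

H_1 = Z × Z/2.

K has 10 vertices, 30 edges, 20 triangles.
rank ∂_1 = 9, rank ∂_2 = 20 ⇒ b_1 = 30 − 9 − 20 = 1; ∂_2 has invariant factor(s) [2] giving torsion. So H_1 = Z × Z/2.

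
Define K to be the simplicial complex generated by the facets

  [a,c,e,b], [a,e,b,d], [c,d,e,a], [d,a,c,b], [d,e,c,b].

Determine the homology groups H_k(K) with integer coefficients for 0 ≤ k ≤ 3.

Take the total order a < b < c < d < e on the vertex set. Then K (dimension 3) consists of the simplices:

  0-simplices (5): a, b, c, d, e
  1-simplices (10): ab, ac, ad, ae, bc, bd, be, cd, ce, de
  2-simplices (10): abc, abd, abe, acd, ace, ade, bcd, bce, bde, cde
  3-simplices (5): abcd, abce, abde, acde, bcde

Hence C_0 ≅ Z^5, C_1 ≅ Z^10, C_2 ≅ Z^10, C_3 ≅ Z^5.

The boundary map ∂_1: C_1 → C_0 sends each edge [p,q] (with p < q) to q − p. For instance
  ∂be = e − b.
The resulting 5×10 matrix has rank 4, and its Smith normal form has invariant factors (1,1,1,1).

The boundary map ∂_2: C_2 → C_1 maps a triangle to the signed sum of its edges. For instance
  ∂acd = cd − ad + ac,
  ∂bde = de − be + bd.
The 10×10 boundary matrix has rank 6 and Smith normal form diag(1,1,1,1,1,1).

Boundary ∂_3: C_3 → C_2 sends each 3-simplex σ to the alternating sum Σ_i (−1)^i (σ with its i-th vertex removed). For instance
  ∂abce = bce − ace + abe − abc,
  ∂acde = cde − ade + ace − acd.
The resulting 10×5 matrix has rank 4, and its Smith normal form has invariant factors (1,1,1,1).

Reading off H_k = ker ∂_k / im ∂_{k+1}:

  H_0: rank C_0 − rank ∂_1 = 5 − 4 = 1, and the invariant factors of ∂_1 are all 1, so H_0 = Z.
  H_1: rank ker ∂_1 − rank ∂_2 = (10 − 4) − 6 = 0, and the invariant factors of ∂_2 are all 1, so H_1 = 0.
  H_2: rank ker ∂_2 − rank ∂_3 = (10 − 6) − 4 = 0, and the invariant factors of ∂_3 are all 1, so H_2 = 0.
  H_3: rank ker ∂_3 − rank ∂_4 = (5 − 4) − 0 = 1, and there is no ∂_4, so H_3 = Z.

H_0 = Z,  H_1 = 0,  H_2 = 0,  H_3 = Z.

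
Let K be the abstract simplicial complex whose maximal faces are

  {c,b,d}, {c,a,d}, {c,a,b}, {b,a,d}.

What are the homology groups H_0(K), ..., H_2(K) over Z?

H_0 ≅ Z,  H_1 = 0,  H_2 ≅ Z.

We work with the vertex ordering a < b < c < d. The simplices of K, each written with vertices in increasing order, are:

  0-simplices (4): a, b, c, d
  1-simplices (6): ab, ac, ad, bc, bd, cd
  2-simplices (4): abc, abd, acd, bcd

giving chain groups C_0 ≅ Z^4, C_1 ≅ Z^6, C_2 ≅ Z^4.

The boundary map ∂_1: C_1 → C_0 maps an edge to its endpoints' difference, ∂[p,q] = q − p. For instance
  ∂ac = c − a.
As a 4×6 matrix over Z this has rank 3, with invariant factors (1,1,1).

Boundary ∂_2: C_2 → C_1 sends each 2-simplex [p,q,r] to [q,r] − [p,r] + [p,q]. For instance
  ∂abc = bc − ac + ab,
  ∂acd = cd − ad + ac.
The 6×4 boundary matrix has rank 3 and Smith normal form diag(1,1,1).

Reading off H_k = ker ∂_k / im ∂_{k+1}:

  H_0: rank C_0 − rank ∂_1 = 4 − 3 = 1, and the invariant factors of ∂_1 are all 1, so H_0 ≅ Z.
  H_1: rank ker ∂_1 − rank ∂_2 = (6 − 3) − 3 = 0, and the invariant factors of ∂_2 are all 1, so H_1 ≅ 0.
  H_2: rank ker ∂_2 − rank ∂_3 = (4 − 3) − 0 = 1, and there is no ∂_3, so H_2 ≅ Z.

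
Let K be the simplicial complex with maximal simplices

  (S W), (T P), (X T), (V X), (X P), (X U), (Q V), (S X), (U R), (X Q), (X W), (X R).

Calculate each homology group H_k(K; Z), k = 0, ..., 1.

H_0 ≅ Z,  H_1 ≅ Z^4.

Order the vertices as P < Q < R < S < T < U < V < W < X. Listing each simplex with vertices in this order, K has dimension 1 with simplices:

  0-simplices (9): P, Q, R, S, T, U, V, W, X
  1-simplices (12): PT, PX, QV, QX, RU, RX, SW, SX, TX, UX, VX, WX

Hence C_0 ≅ Z^9, C_1 ≅ Z^12.

Boundary ∂_1: C_1 → C_0 maps an edge to its endpoints' difference, ∂[p,q] = q − p.
As a 9×12 matrix over Z this has rank 8, with invariant factors (1,1,1,1,1,1,1,1).

From H_k ≅ ker(∂_k) / im(∂_{k+1}) we obtain:

  H_0: rank C_0 − rank ∂_1 = 9 − 8 = 1, and the invariant factors of ∂_1 are all 1, so H_0 = Z.
  H_1: rank ker ∂_1 − rank ∂_2 = (12 − 8) − 0 = 4, and there is no ∂_2, so H_1 = Z^4.

(K is a triangulation of a wedge of 4 circles.)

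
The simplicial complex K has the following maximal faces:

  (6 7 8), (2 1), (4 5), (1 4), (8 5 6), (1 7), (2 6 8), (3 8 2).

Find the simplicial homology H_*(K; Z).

H_0 ≅ Z,  H_1 ≅ Z^2,  H_2 = 0.

Fix the vertex order 1 < 2 < 3 < 4 < 5 < 6 < 7 < 8 and write every simplex with vertices in increasing order. Then dim K = 2 and the simplices of K are:

  0-simplices (8): [1], [2], [3], [4], [5], [6], [7], [8]
  1-simplices (13): [1,2], [1,4], [1,7], [2,3], [2,6], [2,8], [3,8], [4,5], [5,6], [5,8], [6,7], [6,8], [7,8]
  2-simplices (4): [2,3,8], [2,6,8], [5,6,8], [6,7,8]

so the chain groups are C_0 ≅ Z^8, C_1 ≅ Z^13, C_2 ≅ Z^4.

∂_1: C_1 → C_0 maps an edge to its endpoints' difference, ∂[p,q] = q − p. For instance
  ∂[7,8] = [8] − [7].
The resulting 8×13 matrix has rank 7, and its Smith normal form has invariant factors (1,1,1,1,1,1,1).

∂_2: C_2 → C_1 maps a triangle to the signed sum of its edges. For instance
  ∂[2,6,8] = [6,8] − [2,8] + [2,6],
  ∂[2,3,8] = [3,8] − [2,8] + [2,3].
The resulting 13×4 matrix has rank 4, and its Smith normal form has invariant factors (1,1,1,1).

From H_k ≅ ker(∂_k) / im(∂_{k+1}) we obtain:

  H_0: rank C_0 − rank ∂_1 = 8 − 7 = 1, and the invariant factors of ∂_1 are all 1, so H_0 = Z.
  H_1: rank ker ∂_1 − rank ∂_2 = (13 − 7) − 4 = 2, and the invariant factors of ∂_2 are all 1, so H_1 = Z^2.
  H_2: rank ker ∂_2 − rank ∂_3 = (4 − 4) − 0 = 0, and there is no ∂_3, so H_2 = 0.

As a check, the Euler characteristic is 8 − 13 + 4 = -1, which agrees with 1 − 2 + 0 = -1.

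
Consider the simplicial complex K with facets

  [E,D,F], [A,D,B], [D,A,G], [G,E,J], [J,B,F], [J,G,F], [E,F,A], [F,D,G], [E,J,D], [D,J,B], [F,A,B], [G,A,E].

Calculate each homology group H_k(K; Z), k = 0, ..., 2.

H_0 ≅ Z,  H_1 ≅ Z/2,  H_2 = 0.

Take the total order A < B < D < E < F < G < J on the vertex set. Then K (dimension 2) consists of the simplices:

  0-simplices (7): A, B, D, E, F, G, J
  1-simplices (18): AB, AD, AE, AF, AG, BD, BF, BJ, DE, DF, DG, DJ, EF, EG, EJ, FG, FJ, GJ
  2-simplices (12): ABD, ABF, ADG, AEF, AEG, BDJ, BFJ, DEF, DEJ, DFG, EGJ, FGJ

giving chain groups C_0 ≅ Z^7, C_1 ≅ Z^18, C_2 ≅ Z^12.

∂_1: C_1 → C_0 is given by ∂[p,q] = [q] − [p]. For instance
  ∂DG = G − D.
The 7×18 boundary matrix has rank 6 and Smith normal form diag(1,1,1,1,1,1).

∂_2: C_2 → C_1 acts by ∂[p,q,r] = [q,r] − [p,r] + [p,q]. For instance
  ∂DEJ = EJ − DJ + DE,
  ∂FGJ = GJ − FJ + FG.
The resulting 18×12 matrix has rank 12, and its Smith normal form has invariant factors (1,1,1,1,1,1,1,1,1,1,1,2).

Computing H_k = (kernel of ∂_k) / (image of ∂_{k+1}):

  H_0: rank C_0 − rank ∂_1 = 7 − 6 = 1, and the invariant factors of ∂_1 are all 1, so H_0 = Z.
  H_1: rank ker ∂_1 − rank ∂_2 = (18 − 6) − 12 = 0, and ∂_2 has invariant factor 2 > 1, so H_1 = Z/2.
  H_2: rank ker ∂_2 − rank ∂_3 = (12 − 12) − 0 = 0, and there is no ∂_3, so H_2 = 0.

As a check, the Euler characteristic is 7 − 18 + 12 = 1, which agrees with 1 − 0 + 0 = 1.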